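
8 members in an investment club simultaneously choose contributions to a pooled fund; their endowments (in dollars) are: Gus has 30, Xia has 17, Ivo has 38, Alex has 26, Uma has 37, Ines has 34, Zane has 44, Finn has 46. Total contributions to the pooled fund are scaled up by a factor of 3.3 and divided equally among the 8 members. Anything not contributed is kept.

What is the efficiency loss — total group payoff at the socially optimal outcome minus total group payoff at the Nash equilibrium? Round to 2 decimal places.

625.60 dollars

The private return per contributed unit is 3.3/8 = 0.4125 < 1 for every player regardless of endowment, so the Nash equilibrium is zero contribution and the group total is Σ E_j = 30 + 17 + 38 + 26 + 37 + 34 + 44 + 46 = 272.
Each contributed unit returns 3.300 to the group, so the social optimum is full contribution by everyone: group total = 3.300 × 272 = 897.60.
Efficiency loss = (3.300 − 1) × 272 = 625.60.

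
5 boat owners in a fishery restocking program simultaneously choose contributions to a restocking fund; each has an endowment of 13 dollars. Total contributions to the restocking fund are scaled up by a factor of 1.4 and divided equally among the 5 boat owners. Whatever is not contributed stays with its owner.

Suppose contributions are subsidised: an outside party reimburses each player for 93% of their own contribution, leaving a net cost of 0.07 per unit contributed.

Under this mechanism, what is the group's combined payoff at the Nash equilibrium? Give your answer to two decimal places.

151.45 dollars

With the mechanism, a contributed unit returns (1.4/5) / 0.07 = 4.0000 per unit of net cost to the contributor — now above 1 — so contributing fully is weakly dominant for every player.
At the Nash equilibrium everyone contributes 13. Group total payoff = 5 × (13 × 0.93 + 1.4 × 13) = 151.45.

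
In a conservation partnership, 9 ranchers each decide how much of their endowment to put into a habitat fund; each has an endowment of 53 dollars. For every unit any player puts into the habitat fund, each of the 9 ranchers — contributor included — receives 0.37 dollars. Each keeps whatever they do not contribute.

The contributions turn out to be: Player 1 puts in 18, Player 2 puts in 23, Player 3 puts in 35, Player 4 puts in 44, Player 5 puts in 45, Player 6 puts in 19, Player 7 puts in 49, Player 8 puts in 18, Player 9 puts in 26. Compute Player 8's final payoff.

137.49 dollars

Total contributed: 18 + 23 + 35 + 44 + 45 + 19 + 49 + 18 + 26 = 277.
Each receives 0.37 × 277 = 102.49 from the habitat fund.
Player 8 keeps 53 − 18 = 35, so Player 8's payoff is 35 + 102.49 = 137.49.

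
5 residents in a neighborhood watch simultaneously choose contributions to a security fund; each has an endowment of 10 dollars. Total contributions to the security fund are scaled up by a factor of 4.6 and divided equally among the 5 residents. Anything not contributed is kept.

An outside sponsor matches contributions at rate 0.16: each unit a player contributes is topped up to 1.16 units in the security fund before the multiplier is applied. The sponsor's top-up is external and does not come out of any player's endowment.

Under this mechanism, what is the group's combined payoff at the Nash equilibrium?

Under the mechanism each unit contributed yields 4.6 × 1.16 / 5 = 1.0672 back to its contributor per unit of net cost, which exceeds 1, making full contribution the dominant choice for everyone.
At the Nash equilibrium everyone contributes 10. Group total payoff = 4.6 × 1.16 × 50 = 266.80.

266.80 dollars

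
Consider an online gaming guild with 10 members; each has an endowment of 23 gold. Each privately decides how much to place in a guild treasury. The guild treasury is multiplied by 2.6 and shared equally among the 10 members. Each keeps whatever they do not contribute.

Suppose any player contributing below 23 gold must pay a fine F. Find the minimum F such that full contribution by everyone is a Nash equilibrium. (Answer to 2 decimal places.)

17.02 gold

Given the others contribute fully, the best deviation is to contribute 0 (any partial contribution still incurs the fine and gives up units whose private return 0.2600 is below 1).
Deviating from 23 to 0 saves 23 gold but forfeits the deviator's share of the drop in the guild treasury: 2.6/10 × 23 = 5.98.
So the deviation gain is 23 − 5.98 = 17.02, and the fine must be at least 17.02 gold to wipe it out.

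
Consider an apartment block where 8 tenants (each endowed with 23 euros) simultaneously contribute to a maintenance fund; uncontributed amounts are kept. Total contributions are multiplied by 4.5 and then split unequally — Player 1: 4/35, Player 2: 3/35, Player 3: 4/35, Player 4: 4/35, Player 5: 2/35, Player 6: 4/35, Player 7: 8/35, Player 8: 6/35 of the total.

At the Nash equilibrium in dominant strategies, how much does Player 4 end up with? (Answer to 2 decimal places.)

For player j, contributing a unit is worthwhile iff 4.5 × (j's share) ≥ 1, i.e. iff j's share is at least 0.2222.
The only share above 0.2222 is Player 7's 8/35, contributing 23; the remaining 7 contribute 0. Total contributed: 23.
Player 4 keeps 23 and receives 4.5 × 23 × 4/35 = 11.83 from the maintenance fund, for a payoff of 34.83.

34.83 euros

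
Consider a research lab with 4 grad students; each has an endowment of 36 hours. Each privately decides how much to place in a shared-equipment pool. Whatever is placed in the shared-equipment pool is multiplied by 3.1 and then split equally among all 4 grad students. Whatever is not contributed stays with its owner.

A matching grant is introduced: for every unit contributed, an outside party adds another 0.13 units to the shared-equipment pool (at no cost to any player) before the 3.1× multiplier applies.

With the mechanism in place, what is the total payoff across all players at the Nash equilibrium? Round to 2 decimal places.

The effective private return is 3.1 × 1.13 / 4 = 0.8758, which is still under 1, so the mechanism doesn't change anyone's dominant strategy: zero contribution.
At the Nash equilibrium no one contributes; group total payoff = 4 × 36 = 144.

144.00 hours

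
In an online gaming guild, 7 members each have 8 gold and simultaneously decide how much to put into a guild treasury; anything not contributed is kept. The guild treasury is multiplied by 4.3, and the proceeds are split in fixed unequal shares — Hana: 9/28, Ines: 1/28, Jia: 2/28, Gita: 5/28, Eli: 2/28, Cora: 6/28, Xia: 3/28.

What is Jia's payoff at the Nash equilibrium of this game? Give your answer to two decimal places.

10.46 gold

Player j's private return per contributed unit is 4.3 × (j's share). Contributing is weakly dominant for j when that share is at least 1/4.3 = 0.2326, and contributing 0 is dominant otherwise.
Only Hana (9/28) clears that bar, contributing 8; the remaining 6 contribute 0. Total contributed: 8.
Jia keeps 8 and receives 4.3 × 8 × 2/28 = 2.46 from the guild treasury, for a payoff of 10.46.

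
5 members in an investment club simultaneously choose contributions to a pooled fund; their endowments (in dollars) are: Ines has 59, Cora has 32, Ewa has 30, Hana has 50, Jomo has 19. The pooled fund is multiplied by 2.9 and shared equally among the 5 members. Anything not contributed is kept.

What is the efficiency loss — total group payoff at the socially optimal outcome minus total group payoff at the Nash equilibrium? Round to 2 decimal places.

The private return per contributed unit is 2.9/5 = 0.5800 < 1 for every player regardless of endowment, so the Nash equilibrium is zero contribution and the group total is Σ E_j = 59 + 32 + 30 + 50 + 19 = 190.
Each contributed unit returns 2.900 to the group, so the social optimum is full contribution by everyone: group total = 2.900 × 190 = 551.00.
Efficiency loss = (2.900 − 1) × 190 = 361.00.

361.00 dollars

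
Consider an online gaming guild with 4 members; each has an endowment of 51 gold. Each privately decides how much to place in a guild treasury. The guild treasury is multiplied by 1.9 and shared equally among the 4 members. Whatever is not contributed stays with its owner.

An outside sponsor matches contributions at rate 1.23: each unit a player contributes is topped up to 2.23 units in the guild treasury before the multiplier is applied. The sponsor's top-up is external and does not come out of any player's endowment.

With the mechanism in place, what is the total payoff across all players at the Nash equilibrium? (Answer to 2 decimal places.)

864.35 gold

Under the mechanism each unit contributed yields 1.9 × 2.23 / 4 = 1.0593 back to its contributor per unit of net cost, which exceeds 1, making full contribution the dominant choice for everyone.
At the Nash equilibrium everyone contributes 51. Group total payoff = 1.9 × 2.23 × 204 = 864.35.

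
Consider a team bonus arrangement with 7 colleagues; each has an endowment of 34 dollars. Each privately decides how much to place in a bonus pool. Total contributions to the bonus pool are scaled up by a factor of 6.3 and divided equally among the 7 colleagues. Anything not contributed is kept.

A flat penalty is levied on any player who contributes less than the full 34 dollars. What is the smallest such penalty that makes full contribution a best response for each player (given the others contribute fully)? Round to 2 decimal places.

Given the others contribute fully, the best deviation is to contribute 0 (any partial contribution still incurs the fine and gives up units whose private return 0.9000 is below 1).
Deviating from 34 to 0 saves 34 dollars but forfeits the deviator's share of the drop in the bonus pool: 6.3/7 × 34 = 30.60.
So the deviation gain is 34 − 30.60 = 3.40, and the fine must be at least 3.40 dollars to wipe it out.

3.40 dollars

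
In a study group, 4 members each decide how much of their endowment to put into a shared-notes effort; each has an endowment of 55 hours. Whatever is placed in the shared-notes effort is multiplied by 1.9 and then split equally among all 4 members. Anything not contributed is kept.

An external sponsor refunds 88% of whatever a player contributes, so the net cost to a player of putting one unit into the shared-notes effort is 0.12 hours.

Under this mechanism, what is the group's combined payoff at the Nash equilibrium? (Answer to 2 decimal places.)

611.60 hours

The effective private return per unit is now (1.9/4) / 0.12 = 3.9583 > 1, so every player's dominant strategy flips to full contribution.
At the Nash equilibrium everyone contributes 55. Group total payoff = 4 × (55 × 0.88 + 1.9 × 55) = 611.60.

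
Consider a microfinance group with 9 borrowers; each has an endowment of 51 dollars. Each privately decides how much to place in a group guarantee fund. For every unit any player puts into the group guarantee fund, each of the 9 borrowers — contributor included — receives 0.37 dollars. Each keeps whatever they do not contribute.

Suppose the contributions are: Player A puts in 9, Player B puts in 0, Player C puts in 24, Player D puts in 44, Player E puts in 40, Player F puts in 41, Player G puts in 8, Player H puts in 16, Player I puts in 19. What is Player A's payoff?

116.37 dollars

Total contributed: 9 + 0 + 24 + 44 + 40 + 41 + 8 + 16 + 19 = 201.
Each receives 0.37 × 201 = 74.37 from the group guarantee fund.
Player A keeps 51 − 9 = 42, so Player A's payoff is 42 + 74.37 = 116.37.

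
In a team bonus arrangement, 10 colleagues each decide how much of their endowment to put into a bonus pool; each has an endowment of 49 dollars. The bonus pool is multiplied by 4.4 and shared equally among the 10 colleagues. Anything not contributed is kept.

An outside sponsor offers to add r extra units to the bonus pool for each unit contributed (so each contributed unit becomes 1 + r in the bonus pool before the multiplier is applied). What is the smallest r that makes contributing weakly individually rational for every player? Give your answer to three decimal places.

With matching at rate r, one contributed unit becomes (1 + r) in the bonus pool and returns 4.4 × (1 + r) / 10 to the contributor.
Setting this equal to 1: 1 + r = 10/4.4 = 2.2727.
So the minimum matching rate is r = 2.2727 − 1 = 1.273.

1.273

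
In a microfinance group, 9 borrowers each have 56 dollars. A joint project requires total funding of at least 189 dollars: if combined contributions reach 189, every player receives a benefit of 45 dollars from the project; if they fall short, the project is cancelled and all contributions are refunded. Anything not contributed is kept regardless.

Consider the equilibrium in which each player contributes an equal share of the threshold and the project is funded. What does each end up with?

Equal share of the threshold: 189/9 = 21.
At this profile no one gains by cutting their contribution: any cut drops the total below 189, the project is cancelled, contributions are refunded, and the deviator ends with 56, which is less than 56 − 21 + 45 = 80. Contributing more than 21 just wastes the excess. So contributing exactly 21 is a best response.
Each player's payoff: 56 − 21 + 45 = 80.

80 dollars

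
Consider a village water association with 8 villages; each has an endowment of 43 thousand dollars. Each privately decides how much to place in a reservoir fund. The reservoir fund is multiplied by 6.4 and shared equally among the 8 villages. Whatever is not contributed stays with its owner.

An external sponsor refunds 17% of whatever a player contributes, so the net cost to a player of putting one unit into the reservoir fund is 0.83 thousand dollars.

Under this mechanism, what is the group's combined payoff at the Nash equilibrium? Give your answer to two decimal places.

With the mechanism, a contributed unit returns (6.4/8) / 0.83 = 0.9639 per unit of net cost — still below 1 — so contributing 0 remains dominant for every player.
Everyone keeps their endowment and the group total is 8 × 43 = 344.

344.00 thousand dollars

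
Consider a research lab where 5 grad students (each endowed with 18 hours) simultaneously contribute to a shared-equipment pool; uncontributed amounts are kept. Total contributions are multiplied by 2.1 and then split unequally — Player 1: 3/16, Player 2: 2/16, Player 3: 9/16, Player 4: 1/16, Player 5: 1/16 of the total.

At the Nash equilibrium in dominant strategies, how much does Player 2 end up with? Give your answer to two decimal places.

22.73 hours

A player with share s gets back 2.1·s per unit contributed, so full contribution is dominant for anyone with s > 1/2.1 = 0.4762 and zero contribution is dominant for anyone below.
The only share above 0.4762 is Player 3's 9/16, contributing 18; the remaining 4 contribute 0. Total contributed: 18.
Player 2 keeps 18 and receives 2.1 × 18 × 2/16 = 4.73 from the shared-equipment pool, for a payoff of 22.73.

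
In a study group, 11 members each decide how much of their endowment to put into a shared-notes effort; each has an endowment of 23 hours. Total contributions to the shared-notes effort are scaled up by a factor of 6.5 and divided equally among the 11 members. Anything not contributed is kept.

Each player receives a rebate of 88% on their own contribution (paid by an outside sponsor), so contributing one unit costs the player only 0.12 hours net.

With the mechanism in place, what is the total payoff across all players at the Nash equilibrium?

The effective private return per unit is now (6.5/11) / 0.12 = 4.9242 > 1, so every player's dominant strategy flips to full contribution.
So the Nash equilibrium is full contribution by all 11; the group earns 11 × (23 × 0.88 + 6.5 × 23) = 1867.14.

1867.14 hours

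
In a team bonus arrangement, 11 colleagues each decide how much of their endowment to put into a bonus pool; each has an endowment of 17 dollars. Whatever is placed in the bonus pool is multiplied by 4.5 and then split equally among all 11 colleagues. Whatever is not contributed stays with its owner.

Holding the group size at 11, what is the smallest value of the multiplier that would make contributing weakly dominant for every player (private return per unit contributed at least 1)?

A contributed unit returns (multiplier)/11 to its contributor.
This reaches 1 exactly when the multiplier is 11.

11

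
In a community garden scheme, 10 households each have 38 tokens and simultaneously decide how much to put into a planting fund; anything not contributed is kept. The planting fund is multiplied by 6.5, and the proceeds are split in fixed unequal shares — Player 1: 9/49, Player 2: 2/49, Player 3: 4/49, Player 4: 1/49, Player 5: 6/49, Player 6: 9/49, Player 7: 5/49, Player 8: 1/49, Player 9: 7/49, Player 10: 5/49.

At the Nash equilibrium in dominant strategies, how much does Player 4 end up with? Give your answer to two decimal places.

Player j's private return per contributed unit is 6.5 × (j's share). Contributing is weakly dominant for j when that share is at least 1/6.5 = 0.1538, and contributing 0 is dominant otherwise.
The shares above 0.1538 belong to Player 1 and Player 6, contributing 38 each; the remaining 8 contribute 0. Total contributed: 76.
Player 4 keeps 38 and receives 6.5 × 76 × 1/49 = 10.08 from the planting fund, for a payoff of 48.08.

48.08 tokens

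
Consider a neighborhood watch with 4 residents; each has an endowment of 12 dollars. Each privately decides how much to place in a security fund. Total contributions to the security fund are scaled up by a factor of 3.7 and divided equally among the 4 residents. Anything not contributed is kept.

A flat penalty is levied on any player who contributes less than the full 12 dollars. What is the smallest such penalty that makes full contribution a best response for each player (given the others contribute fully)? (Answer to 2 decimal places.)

0.90 dollars

Given the others contribute fully, the best deviation is to contribute 0 (any partial contribution still incurs the fine and gives up units whose private return 0.9250 is below 1).
Deviating from 12 to 0 saves 12 dollars but forfeits the deviator's share of the drop in the security fund: 3.7/4 × 12 = 11.10.
So the deviation gain is 12 − 11.10 = 0.90, and the fine must be at least 0.90 dollars to wipe it out.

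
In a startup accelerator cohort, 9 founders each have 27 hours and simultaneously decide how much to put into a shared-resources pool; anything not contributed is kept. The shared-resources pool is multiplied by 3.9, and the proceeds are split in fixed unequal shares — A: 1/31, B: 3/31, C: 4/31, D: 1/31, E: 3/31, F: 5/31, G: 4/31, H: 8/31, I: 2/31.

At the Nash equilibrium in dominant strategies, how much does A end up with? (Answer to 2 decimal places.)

30.40 hours

Each unit j contributes comes back to j as 3.9 × (j's share), so j prefers to contribute only if that share exceeds 1/3.9 = 0.2564; otherwise keeping the unit dominates.
Only H (8/31) clears that bar, contributing 27; the remaining 8 contribute 0. Total contributed: 27.
A keeps 27 and receives 3.9 × 27 × 1/31 = 3.40 from the shared-resources pool, for a payoff of 30.40.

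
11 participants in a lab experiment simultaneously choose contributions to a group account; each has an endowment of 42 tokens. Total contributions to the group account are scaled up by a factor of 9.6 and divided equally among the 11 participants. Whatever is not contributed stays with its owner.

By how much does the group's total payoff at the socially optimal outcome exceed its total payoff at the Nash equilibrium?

Each contributed unit returns 9.6/11 = 0.8727 to its contributor — below 1 — so contributing 0 is dominant for every player. At the Nash equilibrium everyone keeps their 42, and the group total is 11 × 42 = 462.
Each contributed unit returns 9.600 to the group as a whole (0.8727 to each of 11 players), which exceeds 1, so the social optimum is full contribution: group total = 9.600 × 462 = 4435.20.
Efficiency loss = 4435.20 − 462 = 3973.20.

3973.20 tokens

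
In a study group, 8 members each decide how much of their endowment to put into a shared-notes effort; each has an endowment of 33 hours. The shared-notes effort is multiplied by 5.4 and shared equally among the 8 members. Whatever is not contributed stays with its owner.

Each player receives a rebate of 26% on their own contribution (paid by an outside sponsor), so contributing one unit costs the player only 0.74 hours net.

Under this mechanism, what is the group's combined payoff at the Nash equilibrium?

Even with the mechanism, each unit contributed returns only (5.4/8) / 0.74 = 0.9122 per unit of net cost, so contributing nothing is still dominant.
At the Nash equilibrium no one contributes; group total payoff = 8 × 33 = 264.

264.00 hours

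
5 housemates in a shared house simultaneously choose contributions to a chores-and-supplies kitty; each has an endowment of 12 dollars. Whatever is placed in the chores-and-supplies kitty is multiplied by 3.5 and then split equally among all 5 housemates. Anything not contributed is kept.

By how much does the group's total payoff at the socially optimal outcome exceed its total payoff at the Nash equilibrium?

150.00 dollars

Each contributed unit returns 3.5/5 = 0.7000 to its contributor — below 1 — so contributing 0 is dominant for every player. At the Nash equilibrium everyone keeps their 12, and the group total is 5 × 12 = 60.
Each contributed unit returns 3.500 to the group as a whole (0.7000 to each of 5 players), which exceeds 1, so the social optimum is full contribution: group total = 3.500 × 60 = 210.00.
Efficiency loss = 210.00 − 60 = 150.00.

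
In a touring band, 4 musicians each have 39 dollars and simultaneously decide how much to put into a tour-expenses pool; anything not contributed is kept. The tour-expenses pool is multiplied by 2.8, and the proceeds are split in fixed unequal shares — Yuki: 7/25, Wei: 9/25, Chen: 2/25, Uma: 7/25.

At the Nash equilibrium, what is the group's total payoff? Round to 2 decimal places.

A player with share s gets back 2.8·s per unit contributed, so full contribution is dominant for anyone with s > 1/2.8 = 0.3571 and zero contribution is dominant for anyone below.
Only Wei (9/25) clears that bar, contributing 39; the remaining 3 contribute 0. Total contributed: 39.
The tour-expenses pool pays out 2.8 × 39 = 109.20 in total (split across the unequal shares, but the aggregate is all that matters for the group sum).
The 3 free-riders keep 39 each, adding 117. Group total = 117 + 109.20 = 226.20.

226.20 dollars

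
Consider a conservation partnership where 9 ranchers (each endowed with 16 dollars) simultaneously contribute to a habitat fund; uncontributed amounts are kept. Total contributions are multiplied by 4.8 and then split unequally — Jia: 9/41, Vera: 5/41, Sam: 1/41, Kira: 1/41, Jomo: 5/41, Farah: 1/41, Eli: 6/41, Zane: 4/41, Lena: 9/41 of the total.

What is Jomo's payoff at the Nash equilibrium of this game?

Player j's private return per contributed unit is 4.8 × (j's share). Contributing is weakly dominant for j when that share is at least 1/4.8 = 0.2083, and contributing 0 is dominant otherwise.
Jia and Lena clear that bar, contributing 16 each; the remaining 7 contribute 0. Total contributed: 32.
Jomo keeps 16 and receives 4.8 × 32 × 5/41 = 18.73 from the habitat fund, for a payoff of 34.73.

34.73 dollars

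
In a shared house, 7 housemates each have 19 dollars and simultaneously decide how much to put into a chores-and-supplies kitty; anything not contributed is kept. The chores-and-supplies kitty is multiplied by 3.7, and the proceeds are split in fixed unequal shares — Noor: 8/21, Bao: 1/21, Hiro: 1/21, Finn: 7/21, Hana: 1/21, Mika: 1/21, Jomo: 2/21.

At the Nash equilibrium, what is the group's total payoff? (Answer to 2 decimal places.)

Player j's private return per contributed unit is 3.7 × (j's share). Contributing is weakly dominant for j when that share is at least 1/3.7 = 0.2703, and contributing 0 is dominant otherwise.
Noor and Finn are above the threshold, contributing 19 each; the remaining 5 contribute 0. Total contributed: 38.
The chores-and-supplies kitty pays out 3.7 × 38 = 140.60 in total (split across the unequal shares, but the aggregate is all that matters for the group sum).
The 5 free-riders keep 19 each, adding 95. Group total = 95 + 140.60 = 235.60.

235.60 dollars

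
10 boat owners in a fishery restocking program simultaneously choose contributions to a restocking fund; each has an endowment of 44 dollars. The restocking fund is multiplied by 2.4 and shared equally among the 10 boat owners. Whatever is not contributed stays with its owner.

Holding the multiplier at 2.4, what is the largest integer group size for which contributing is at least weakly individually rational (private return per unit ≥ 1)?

2

Private return per unit is 2.4/(group size), which is ≥ 1 whenever the group size is ≤ 2.4.
The largest such integer is 2.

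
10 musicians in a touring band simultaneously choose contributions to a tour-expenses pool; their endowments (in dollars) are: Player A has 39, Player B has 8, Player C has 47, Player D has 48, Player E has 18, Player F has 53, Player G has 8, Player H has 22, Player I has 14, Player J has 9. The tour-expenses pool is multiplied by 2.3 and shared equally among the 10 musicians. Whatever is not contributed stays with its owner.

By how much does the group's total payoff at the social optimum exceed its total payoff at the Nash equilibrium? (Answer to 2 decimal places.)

345.80 dollars

The private return per contributed unit is 2.3/10 = 0.2300 < 1 for every player regardless of endowment, so the Nash equilibrium is zero contribution and the group total is Σ E_j = 39 + 8 + 47 + 48 + 18 + 53 + 8 + 22 + 14 + 9 = 266.
Each contributed unit returns 2.300 to the group, so the social optimum is full contribution by everyone: group total = 2.300 × 266 = 611.80.
Efficiency loss = (2.300 − 1) × 266 = 345.80.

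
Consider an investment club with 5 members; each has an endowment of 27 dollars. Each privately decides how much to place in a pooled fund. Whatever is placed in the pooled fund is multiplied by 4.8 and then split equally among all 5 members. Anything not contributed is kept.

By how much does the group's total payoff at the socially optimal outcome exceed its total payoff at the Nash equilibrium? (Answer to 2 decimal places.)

Each contributed unit returns 4.8/5 = 0.9600 to its contributor — below 1 — so contributing 0 is dominant for every player. At the Nash equilibrium everyone keeps their 27, and the group total is 5 × 27 = 135.
Each contributed unit returns 4.800 to the group as a whole (0.9600 to each of 5 players), which exceeds 1, so the social optimum is full contribution: group total = 4.800 × 135 = 648.00.
Efficiency loss = 648.00 − 135 = 513.00.

513.00 dollars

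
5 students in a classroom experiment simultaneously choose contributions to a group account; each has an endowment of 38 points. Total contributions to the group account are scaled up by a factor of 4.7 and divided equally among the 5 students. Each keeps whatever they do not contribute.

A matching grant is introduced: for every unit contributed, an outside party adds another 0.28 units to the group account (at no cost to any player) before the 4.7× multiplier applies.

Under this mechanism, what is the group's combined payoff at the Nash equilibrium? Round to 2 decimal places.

1143.04 points

With the mechanism, a contributed unit returns 4.7 × 1.28 / 5 = 1.2032 per unit of net cost to the contributor — now above 1 — so contributing fully is weakly dominant for every player.
At the Nash equilibrium everyone contributes 38. Group total payoff = 4.7 × 1.28 × 190 = 1143.04.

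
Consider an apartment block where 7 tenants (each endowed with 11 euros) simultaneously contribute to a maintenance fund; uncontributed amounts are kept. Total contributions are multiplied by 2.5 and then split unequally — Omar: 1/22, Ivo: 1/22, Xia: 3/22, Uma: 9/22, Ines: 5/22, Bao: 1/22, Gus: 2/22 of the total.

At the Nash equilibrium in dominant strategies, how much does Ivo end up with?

A player with share s gets back 2.5·s per unit contributed, so full contribution is dominant for anyone with s > 1/2.5 = 0.4000 and zero contribution is dominant for anyone below.
Only Uma (9/22) clears that bar, contributing 11; the remaining 6 contribute 0. Total contributed: 11.
Ivo keeps 11 and receives 2.5 × 11 × 1/22 = 1.25 from the maintenance fund, for a payoff of 12.25.

12.25 euros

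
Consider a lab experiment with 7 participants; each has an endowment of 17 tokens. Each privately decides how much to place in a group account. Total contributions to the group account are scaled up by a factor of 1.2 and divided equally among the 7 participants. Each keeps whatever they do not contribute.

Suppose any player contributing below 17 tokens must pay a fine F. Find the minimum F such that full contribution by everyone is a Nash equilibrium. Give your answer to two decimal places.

Given the others contribute fully, the best deviation is to contribute 0 (any partial contribution still incurs the fine and gives up units whose private return 0.1714 is below 1).
Deviating from 17 to 0 saves 17 tokens but forfeits the deviator's share of the drop in the group account: 1.2/7 × 17 = 2.91.
So the deviation gain is 17 − 2.91 = 14.09, and the fine must be at least 14.09 tokens to wipe it out.

14.09 tokens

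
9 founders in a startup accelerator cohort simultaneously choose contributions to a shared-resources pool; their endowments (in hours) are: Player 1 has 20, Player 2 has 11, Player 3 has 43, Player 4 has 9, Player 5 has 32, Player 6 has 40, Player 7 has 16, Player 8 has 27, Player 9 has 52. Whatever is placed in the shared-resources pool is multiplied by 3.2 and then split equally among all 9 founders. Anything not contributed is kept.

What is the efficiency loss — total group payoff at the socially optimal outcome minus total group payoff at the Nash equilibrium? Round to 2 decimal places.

550.00 hours

The private return per contributed unit is 3.2/9 = 0.3556 < 1 for every player regardless of endowment, so the Nash equilibrium is zero contribution and the group total is Σ E_j = 20 + 11 + 43 + 9 + 32 + 40 + 16 + 27 + 52 = 250.
Each contributed unit returns 3.200 to the group, so the social optimum is full contribution by everyone: group total = 3.200 × 250 = 800.00.
Efficiency loss = (3.200 − 1) × 250 = 550.00.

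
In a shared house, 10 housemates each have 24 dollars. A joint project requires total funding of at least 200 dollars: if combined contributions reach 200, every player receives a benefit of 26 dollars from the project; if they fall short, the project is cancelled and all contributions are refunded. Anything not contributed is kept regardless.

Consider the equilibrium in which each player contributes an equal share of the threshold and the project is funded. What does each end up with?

30 dollars

Equal share of the threshold: 200/10 = 20.
At this profile no one gains by cutting their contribution: any cut drops the total below 200, the project is cancelled, contributions are refunded, and the deviator ends with 24, which is less than 24 − 20 + 26 = 30. Contributing more than 20 just wastes the excess. So contributing exactly 20 is a best response.
Each player's payoff: 24 − 20 + 26 = 30.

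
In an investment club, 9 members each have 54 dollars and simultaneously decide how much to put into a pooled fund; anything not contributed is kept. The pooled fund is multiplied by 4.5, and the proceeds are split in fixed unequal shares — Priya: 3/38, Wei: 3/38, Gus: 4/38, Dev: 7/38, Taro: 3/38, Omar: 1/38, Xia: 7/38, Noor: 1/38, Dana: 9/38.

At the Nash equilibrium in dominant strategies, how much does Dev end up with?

98.76 dollars

Player j's private return per contributed unit is 4.5 × (j's share). Contributing is weakly dominant for j when that share is at least 1/4.5 = 0.2222, and contributing 0 is dominant otherwise.
Only Dana (9/38) clears that bar, contributing 54; the remaining 8 contribute 0. Total contributed: 54.
Dev keeps 54 and receives 4.5 × 54 × 7/38 = 44.76 from the pooled fund, for a payoff of 98.76.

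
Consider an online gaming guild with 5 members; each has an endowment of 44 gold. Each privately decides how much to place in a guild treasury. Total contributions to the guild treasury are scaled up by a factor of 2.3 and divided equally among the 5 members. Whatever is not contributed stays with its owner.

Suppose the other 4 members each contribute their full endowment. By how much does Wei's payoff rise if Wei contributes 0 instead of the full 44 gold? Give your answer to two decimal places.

Switching from a contribution of 44 to 0 lets Wei keep an extra 44 gold, but lowers the guild treasury by 44, which costs Wei their own share of that drop: 2.3/5 × 44 = 20.24.
Net gain = 44 − 20.24 = 23.76. The private return per contributed unit (0.4600) is below 1, so free-riding is indeed the best response regardless of what the others do.

23.76 gold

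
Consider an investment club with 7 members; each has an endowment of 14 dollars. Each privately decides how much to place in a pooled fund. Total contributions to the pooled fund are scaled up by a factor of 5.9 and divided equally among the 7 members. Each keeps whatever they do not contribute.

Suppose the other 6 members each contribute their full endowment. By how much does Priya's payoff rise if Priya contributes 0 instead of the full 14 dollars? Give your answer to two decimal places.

2.20 dollars

Switching from a contribution of 14 to 0 lets Priya keep an extra 14 dollars, but lowers the pooled fund by 14, which costs Priya their own share of that drop: 5.9/7 × 14 = 11.80.
Net gain = 14 − 11.80 = 2.20. The private return per contributed unit (0.8429) is below 1, so free-riding is indeed the best response regardless of what the others do.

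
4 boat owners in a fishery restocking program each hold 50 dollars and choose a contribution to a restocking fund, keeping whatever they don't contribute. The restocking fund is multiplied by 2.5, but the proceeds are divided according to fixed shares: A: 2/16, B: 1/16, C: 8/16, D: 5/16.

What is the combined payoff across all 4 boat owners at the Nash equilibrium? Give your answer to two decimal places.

275.00 dollars

Each unit j contributes comes back to j as 2.5 × (j's share), so j prefers to contribute only if that share exceeds 1/2.5 = 0.4000; otherwise keeping the unit dominates.
C alone (share 8/16) is above the threshold, contributing 50; the remaining 3 contribute 0. Total contributed: 50.
The restocking fund pays out 2.5 × 50 = 125.00 in total (split across the unequal shares, but the aggregate is all that matters for the group sum).
The 3 free-riders keep 50 each, adding 150. Group total = 150 + 125.00 = 275.00.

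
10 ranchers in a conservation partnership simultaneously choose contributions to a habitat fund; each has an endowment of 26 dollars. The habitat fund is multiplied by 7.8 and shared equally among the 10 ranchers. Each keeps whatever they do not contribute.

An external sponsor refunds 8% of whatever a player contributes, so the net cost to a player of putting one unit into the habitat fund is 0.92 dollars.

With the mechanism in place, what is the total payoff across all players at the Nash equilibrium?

260.00 dollars

Even with the mechanism, each unit contributed returns only (7.8/10) / 0.92 = 0.8478 per unit of net cost, so contributing nothing is still dominant.
At the Nash equilibrium no one contributes; group total payoff = 10 × 26 = 260.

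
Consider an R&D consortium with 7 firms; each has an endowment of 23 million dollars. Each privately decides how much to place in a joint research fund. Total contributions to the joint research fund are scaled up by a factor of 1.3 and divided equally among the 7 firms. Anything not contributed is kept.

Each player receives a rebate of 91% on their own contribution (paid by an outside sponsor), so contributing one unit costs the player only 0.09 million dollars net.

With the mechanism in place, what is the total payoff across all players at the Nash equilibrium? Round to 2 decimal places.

355.81 million dollars

The effective private return per unit is now (1.3/7) / 0.09 = 2.0635 > 1, so every player's dominant strategy flips to full contribution.
At the Nash equilibrium everyone contributes 23. Group total payoff = 7 × (23 × 0.91 + 1.3 × 23) = 355.81.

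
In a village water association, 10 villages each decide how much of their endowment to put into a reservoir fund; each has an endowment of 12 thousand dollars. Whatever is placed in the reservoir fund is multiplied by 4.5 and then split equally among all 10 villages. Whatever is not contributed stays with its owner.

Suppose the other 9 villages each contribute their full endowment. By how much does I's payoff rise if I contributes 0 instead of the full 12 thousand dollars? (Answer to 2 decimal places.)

6.60 thousand dollars

Switching from a contribution of 12 to 0 lets I keep an extra 12 thousand dollars, but lowers the reservoir fund by 12, which costs I their own share of that drop: 4.5/10 × 12 = 5.40.
Net gain = 12 − 5.40 = 6.60. The private return per contributed unit (0.4500) is below 1, so free-riding is indeed the best response regardless of what the others do.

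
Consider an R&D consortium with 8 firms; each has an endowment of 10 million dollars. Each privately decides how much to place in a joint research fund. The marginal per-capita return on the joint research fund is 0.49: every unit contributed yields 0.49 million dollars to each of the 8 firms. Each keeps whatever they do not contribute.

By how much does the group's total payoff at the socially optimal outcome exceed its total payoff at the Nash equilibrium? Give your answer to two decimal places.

233.60 million dollars

The private return per contributed unit is 0.49 < 1, so contributing 0 is dominant for every player. At the Nash equilibrium everyone keeps their 10, and the group total is 8 × 10 = 80.
Each contributed unit returns 3.920 to the group as a whole (0.49 to each of 8 players), which exceeds 1, so the social optimum is full contribution: group total = 3.920 × 80 = 313.60.
Efficiency loss = 313.60 − 80 = 233.60.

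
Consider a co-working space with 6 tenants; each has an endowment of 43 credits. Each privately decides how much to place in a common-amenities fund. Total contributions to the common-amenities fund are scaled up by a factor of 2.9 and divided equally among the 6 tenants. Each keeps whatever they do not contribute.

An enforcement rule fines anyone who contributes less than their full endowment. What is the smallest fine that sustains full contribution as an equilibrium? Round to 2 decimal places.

Given the others contribute fully, the best deviation is to contribute 0 (any partial contribution still incurs the fine and gives up units whose private return 0.4833 is below 1).
Deviating from 43 to 0 saves 43 credits but forfeits the deviator's share of the drop in the common-amenities fund: 2.9/6 × 43 = 20.78.
So the deviation gain is 43 − 20.78 = 22.22, and the fine must be at least 22.22 credits to wipe it out.

22.22 credits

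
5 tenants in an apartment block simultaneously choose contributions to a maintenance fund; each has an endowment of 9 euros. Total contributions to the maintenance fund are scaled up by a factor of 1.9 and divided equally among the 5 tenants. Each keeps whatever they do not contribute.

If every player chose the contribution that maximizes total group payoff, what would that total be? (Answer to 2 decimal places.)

Each contributed unit returns 1.900 to the group as a whole (0.3800 to each of 5 players), which exceeds 1, so the social optimum is full contribution: group total = 1.900 × 45 = 85.50.

85.50 euros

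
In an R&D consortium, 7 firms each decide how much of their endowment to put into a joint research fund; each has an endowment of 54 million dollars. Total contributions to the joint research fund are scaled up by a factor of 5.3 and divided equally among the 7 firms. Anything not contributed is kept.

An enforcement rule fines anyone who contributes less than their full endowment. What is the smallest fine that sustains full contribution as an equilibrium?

13.11 million dollars

Given the others contribute fully, the best deviation is to contribute 0 (any partial contribution still incurs the fine and gives up units whose private return 0.7571 is below 1).
Deviating from 54 to 0 saves 54 million dollars but forfeits the deviator's share of the drop in the joint research fund: 5.3/7 × 54 = 40.89.
So the deviation gain is 54 − 40.89 = 13.11, and the fine must be at least 13.11 million dollars to wipe it out.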